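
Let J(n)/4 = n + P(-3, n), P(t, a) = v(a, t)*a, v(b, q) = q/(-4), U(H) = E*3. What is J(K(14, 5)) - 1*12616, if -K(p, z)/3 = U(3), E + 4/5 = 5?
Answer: -64403/5 ≈ -12881.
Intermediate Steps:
E = 21/5 (E = -⅘ + 5 = 21/5 ≈ 4.2000)
U(H) = 63/5 (U(H) = (21/5)*3 = 63/5)
v(b, q) = -q/4 (v(b, q) = q*(-¼) = -q/4)
P(t, a) = -a*t/4 (P(t, a) = (-t/4)*a = -a*t/4)
K(p, z) = -189/5 (K(p, z) = -3*63/5 = -189/5)
J(n) = 7*n (J(n) = 4*(n - ¼*n*(-3)) = 4*(n + 3*n/4) = 4*(7*n/4) = 7*n)
J(K(14, 5)) - 1*12616 = 7*(-189/5) - 1*12616 = -1323/5 - 12616 = -64403/5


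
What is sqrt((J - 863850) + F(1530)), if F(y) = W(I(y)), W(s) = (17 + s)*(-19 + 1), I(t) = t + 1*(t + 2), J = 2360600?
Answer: 4*sqrt(90083) ≈ 1200.6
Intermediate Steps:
I(t) = 2 + 2*t (I(t) = t + 1*(2 + t) = t + (2 + t) = 2 + 2*t)
W(s) = -306 - 18*s (W(s) = (17 + s)*(-18) = -306 - 18*s)
F(y) = -342 - 36*y (F(y) = -306 - 18*(2 + 2*y) = -306 + (-36 - 36*y) = -342 - 36*y)
sqrt((J - 863850) + F(1530)) = sqrt((2360600 - 863850) + (-342 - 36*1530)) = sqrt(1496750 + (-342 - 55080)) = sqrt(1496750 - 55422) = sqrt(1441328) = 4*sqrt(90083)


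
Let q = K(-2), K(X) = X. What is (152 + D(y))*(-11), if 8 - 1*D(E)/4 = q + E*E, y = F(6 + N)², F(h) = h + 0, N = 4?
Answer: 437888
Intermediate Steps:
F(h) = h
q = -2
y = 100 (y = (6 + 4)² = 10² = 100)
D(E) = 40 - 4*E² (D(E) = 32 - 4*(-2 + E*E) = 32 - 4*(-2 + E²) = 32 + (8 - 4*E²) = 40 - 4*E²)
(152 + D(y))*(-11) = (152 + (40 - 4*100²))*(-11) = (152 + (40 - 4*10000))*(-11) = (152 + (40 - 40000))*(-11) = (152 - 39960)*(-11) = -39808*(-11) = 437888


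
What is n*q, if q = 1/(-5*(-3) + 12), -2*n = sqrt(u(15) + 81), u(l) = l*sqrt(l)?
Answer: -sqrt(81 + 15*sqrt(15))/54 ≈ -0.21840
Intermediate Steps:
u(l) = l**(3/2)
n = -sqrt(81 + 15*sqrt(15))/2 (n = -sqrt(15**(3/2) + 81)/2 = -sqrt(15*sqrt(15) + 81)/2 = -sqrt(81 + 15*sqrt(15))/2 ≈ -5.8969)
q = 1/27 (q = 1/(15 + 12) = 1/27 ≈ 0.037037)
n*q = -sqrt(81 + 15*sqrt(15))/2*(1/27) = -sqrt(81 + 15*sqrt(15))/54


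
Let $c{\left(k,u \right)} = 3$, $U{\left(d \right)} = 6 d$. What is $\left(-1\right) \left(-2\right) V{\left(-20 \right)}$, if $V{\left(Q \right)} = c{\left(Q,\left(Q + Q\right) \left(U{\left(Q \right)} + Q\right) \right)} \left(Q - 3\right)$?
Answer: $-138$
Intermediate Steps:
$V{\left(Q \right)} = -9 + 3 Q$ ($V{\left(Q \right)} = 3 \left(Q - 3\right) = 3 \left(-3 + Q\right) = -9 + 3 Q$)
$\left(-1\right) \left(-2\right) V{\left(-20 \right)} = \left(-1\right) \left(-2\right) \left(-9 + 3 \left(-20\right)\right) = 2 \left(-9 - 60\right) = 2 \left(-69\right) = -138$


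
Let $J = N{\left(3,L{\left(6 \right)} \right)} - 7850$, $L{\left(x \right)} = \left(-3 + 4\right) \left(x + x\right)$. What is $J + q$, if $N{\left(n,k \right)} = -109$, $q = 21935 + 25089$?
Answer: $39065$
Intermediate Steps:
$q = 47024$
$L{\left(x \right)} = 2 x$ ($L{\left(x \right)} = 1 \cdot 2 x = 2 x$)
$J = -7959$ ($J = -109 - 7850 = -7959$)
$J + q = -7959 + 47024 = 39065$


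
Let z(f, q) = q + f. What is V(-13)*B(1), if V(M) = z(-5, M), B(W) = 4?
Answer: -72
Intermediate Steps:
z(f, q) = f + q
V(M) = -5 + M
V(-13)*B(1) = (-5 - 13)*4 = -18*4 = -72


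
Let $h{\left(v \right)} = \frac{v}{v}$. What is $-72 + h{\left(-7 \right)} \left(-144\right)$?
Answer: $-216$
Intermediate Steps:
$h{\left(v \right)} = 1$
$-72 + h{\left(-7 \right)} \left(-144\right) = -72 + 1 \left(-144\right) = -72 - 144 = -216$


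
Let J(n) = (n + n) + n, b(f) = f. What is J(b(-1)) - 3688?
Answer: -3691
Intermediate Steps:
J(n) = 3*n (J(n) = 2*n + n = 3*n)
J(b(-1)) - 3688 = 3*(-1) - 3688 = -3 - 3688 = -3691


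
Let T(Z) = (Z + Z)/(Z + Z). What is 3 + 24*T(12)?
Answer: 27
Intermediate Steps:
T(Z) = 1 (T(Z) = (2*Z)/((2*Z)) = (2*Z)*(1/(2*Z)) = 1)
3 + 24*T(12) = 3 + 24*1 = 3 + 24 = 27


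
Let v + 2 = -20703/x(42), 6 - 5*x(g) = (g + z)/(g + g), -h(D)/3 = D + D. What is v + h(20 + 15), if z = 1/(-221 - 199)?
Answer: -3693145892/194041 ≈ -19033.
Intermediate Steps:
h(D) = -6*D (h(D) = -3*(D + D) = -6*D)
z = -1/420 (z = 1/(-420) = -1/420 ≈ -0.0023810)
x(g) = 6/5 - (-1/420 + g)/(10*g) (x(g) = 6/5 - (g - 1/420)/(5*(g + g)) = 6/5 - (-1/420 + g)/(5*(2*g)) = 6/5 - (-1/420 + g)*1/(2*g)/5 = 6/5 - (-1/420 + g)/(10*g))
v = -3652397282/194041 (v = -2 - 20703*176400/(1 + 4620*42) = -2 - 20703*176400/(1 + 194040) = -2 - 20703/((1/4200)*(1/42)*194041) = -2 - 20703/194041/176400 = -2 - 20703*176400/194041 = -2 - 3652009200/194041 = -3652397282/194041 ≈ -18823.)
v + h(20 + 15) = -3652397282/194041 - 6*(20 + 15) = -3652397282/194041 - 6*35 = -3652397282/194041 - 210 = -3693145892/194041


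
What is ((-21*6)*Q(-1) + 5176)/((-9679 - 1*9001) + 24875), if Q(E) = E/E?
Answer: 1010/1239 ≈ 0.81517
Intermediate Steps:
Q(E) = 1
((-21*6)*Q(-1) + 5176)/((-9679 - 1*9001) + 24875) = (-21*6*1 + 5176)/((-9679 - 1*9001) + 24875) = (-126*1 + 5176)/((-9679 - 9001) + 24875) = (-126 + 5176)/(-18680 + 24875) = 5050/6195 = 5050*(1/6195) = 1010/1239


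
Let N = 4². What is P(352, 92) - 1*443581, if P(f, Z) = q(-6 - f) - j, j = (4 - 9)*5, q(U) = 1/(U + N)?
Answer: -151696153/342 ≈ -4.4356e+5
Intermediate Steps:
N = 16
q(U) = 1/(16 + U) (q(U) = 1/(U + 16) = 1/(16 + U))
j = -25 (j = -5*5 = -25)
P(f, Z) = 25 + 1/(10 - f) (P(f, Z) = 1/(16 + (-6 - f)) - 1*(-25) = 1/(10 - f) + 25 = 25 + 1/(10 - f))
P(352, 92) - 1*443581 = (-251 + 25*352)/(-10 + 352) - 1*443581 = (-251 + 8800)/342 - 443581 = (1/342)*8549 - 443581 = 8549/342 - 443581 = -151696153/342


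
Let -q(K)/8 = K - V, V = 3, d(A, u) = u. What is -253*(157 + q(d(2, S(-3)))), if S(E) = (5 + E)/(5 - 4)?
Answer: -41745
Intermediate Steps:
S(E) = 5 + E (S(E) = (5 + E)/1 = (5 + E)*1 = 5 + E)
q(K) = 24 - 8*K (q(K) = -8*(K - 1*3) = -8*(K - 3) = -8*(-3 + K) = 24 - 8*K)
-253*(157 + q(d(2, S(-3)))) = -253*(157 + (24 - 8*(5 - 3))) = -253*(157 + (24 - 8*2)) = -253*(157 + (24 - 16)) = -253*(157 + 8) = -253*165 = -41745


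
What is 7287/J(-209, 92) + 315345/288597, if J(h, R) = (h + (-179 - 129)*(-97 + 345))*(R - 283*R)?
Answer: 69625914657731/63719934220536 ≈ 1.0927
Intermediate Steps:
J(h, R) = -282*R*(-76384 + h) (J(h, R) = (h - 308*248)*(-282*R) = (h - 76384)*(-282*R) = (-76384 + h)*(-282*R) = -282*R*(-76384 + h))
7287/J(-209, 92) + 315345/288597 = 7287/((282*92*(76384 - 1*(-209)))) + 315345/288597 = 7287/((282*92*(76384 + 209))) + 315345*(1/288597) = 7287/((282*92*76593)) + 105115/96199 = 7287/1987128792 + 105115/96199 = 7287*(1/1987128792) + 105115/96199 = 2429/662376264 + 105115/96199 = 69625914657731/63719934220536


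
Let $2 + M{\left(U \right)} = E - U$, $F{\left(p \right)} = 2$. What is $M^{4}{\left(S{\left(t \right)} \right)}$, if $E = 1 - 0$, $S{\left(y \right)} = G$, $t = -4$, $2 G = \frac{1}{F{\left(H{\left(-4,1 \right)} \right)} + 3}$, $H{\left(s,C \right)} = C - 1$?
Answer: $\frac{14641}{10000} \approx 1.4641$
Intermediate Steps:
$H{\left(s,C \right)} = -1 + C$
$G = \frac{1}{10}$ ($G = \frac{1}{2 \left(2 + 3\right)} = \frac{1}{2 \cdot 5} = \frac{1}{2} \cdot \frac{1}{5} = \frac{1}{10} \approx 0.1$)
$S{\left(y \right)} = \frac{1}{10}$
$E = 1$ ($E = 1 + 0 = 1$)
$M{\left(U \right)} = -1 - U$ ($M{\left(U \right)} = -2 - \left(-1 + U\right) = -1 - U$)
$M^{4}{\left(S{\left(t \right)} \right)} = \left(-1 - \frac{1}{10}\right)^{4} = \left(- \frac{11}{10}\right)^{4} = \frac{14641}{10000}$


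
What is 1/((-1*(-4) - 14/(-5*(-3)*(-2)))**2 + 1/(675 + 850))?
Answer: 13725/273838 ≈ 0.050121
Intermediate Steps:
1/((-1*(-4) - 14/(-5*(-3)*(-2)))**2 + 1/(675 + 850)) = 1/((4 - 14/(15*(-2)))**2 + 1/1525) = 1/((4 - 14/(-30))**2 + 1/1525) = 1/((4 - 14*(-1)/30)**2 + 1/1525) = 1/((4 - 7*(-1/15))**2 + 1/1525) = 1/((4 + 7/15)**2 + 1/1525) = 1/((67/15)**2 + 1/1525) = 1/(4489/225 + 1/1525) = 1/(273838/13725) = 13725/273838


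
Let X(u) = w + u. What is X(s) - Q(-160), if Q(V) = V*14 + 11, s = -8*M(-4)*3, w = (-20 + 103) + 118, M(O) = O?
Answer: 2526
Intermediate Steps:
w = 201 (w = 83 + 118 = 201)
s = 96 (s = -8*(-4)*3 = 32*3 = 96)
X(u) = 201 + u
Q(V) = 11 + 14*V (Q(V) = 14*V + 11 = 11 + 14*V)
X(s) - Q(-160) = (201 + 96) - (11 + 14*(-160)) = 297 - (11 - 2240) = 297 - 1*(-2229) = 297 + 2229 = 2526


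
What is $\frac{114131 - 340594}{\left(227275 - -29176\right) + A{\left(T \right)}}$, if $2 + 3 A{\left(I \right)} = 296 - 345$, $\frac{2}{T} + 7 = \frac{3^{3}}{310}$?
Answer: $- \frac{226463}{256434} \approx -0.88312$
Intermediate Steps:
$T = - \frac{620}{2143}$ ($T = \frac{2}{-7 + \frac{3^{3}}{310}} = \frac{2}{-7 + 27 \cdot \frac{1}{310}} = \frac{2}{-7 + \frac{27}{310}} = \frac{2}{- \frac{2143}{310}} = 2 \left(- \frac{310}{2143}\right) = - \frac{620}{2143} \approx -0.28931$)
$A{\left(I \right)} = -17$ ($A{\left(I \right)} = - \frac{2}{3} + \frac{296 - 345}{3} = - \frac{2}{3} + \frac{1}{3} \left(-49\right) = - \frac{2}{3} - \frac{49}{3} = -17$)
$\frac{114131 - 340594}{\left(227275 - -29176\right) + A{\left(T \right)}} = \frac{114131 - 340594}{\left(227275 - -29176\right) - 17} = - \frac{226463}{\left(227275 + 29176\right) - 17} = - \frac{226463}{256451 - 17} = - \frac{226463}{256434}$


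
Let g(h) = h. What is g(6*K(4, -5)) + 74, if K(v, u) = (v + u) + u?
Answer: 38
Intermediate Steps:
K(v, u) = v + 2*u (K(v, u) = (u + v) + u = v + 2*u)
g(6*K(4, -5)) + 74 = 6*(4 + 2*(-5)) + 74 = 6*(4 - 10) + 74 = 6*(-6) + 74 = -36 + 74 = 38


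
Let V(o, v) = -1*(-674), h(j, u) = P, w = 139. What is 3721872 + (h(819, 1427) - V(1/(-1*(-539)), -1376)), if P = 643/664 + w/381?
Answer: 941403892111/252984 ≈ 3.7212e+6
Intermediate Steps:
P = 337279/252984 (P = 643/664 + 139/381 = 337279/252984 ≈ 1.3332)
h(j, u) = 337279/252984
V(o, v) = 674
3721872 + (h(819, 1427) - V(1/(-1*(-539)), -1376)) = 3721872 + (337279/252984 - 1*674) = 3721872 + (337279/252984 - 674) = 3721872 - 170173937/252984 = 941403892111/252984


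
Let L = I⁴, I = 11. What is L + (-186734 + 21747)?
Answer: -150346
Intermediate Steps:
L = 14641 (L = 11⁴ = 14641)
L + (-186734 + 21747) = 14641 + (-186734 + 21747) = 14641 - 164987 = -150346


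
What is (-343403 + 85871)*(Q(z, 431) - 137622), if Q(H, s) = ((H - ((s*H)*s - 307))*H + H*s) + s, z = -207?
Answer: 2049934168173804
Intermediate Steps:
Q(H, s) = s + H*s + H*(307 + H - H*s²) (Q(H, s) = ((H - ((H*s)*s - 307))*H + H*s) + s = ((H - (H*s² - 307))*H + H*s) + s = ((H - (-307 + H*s²))*H + H*s) + s = ((H + (307 - H*s²))*H + H*s) + s = ((307 + H - H*s²)*H + H*s) + s = (H*(307 + H - H*s²) + H*s) + s = (H*s + H*(307 + H - H*s²)) + s = s + H*s + H*(307 + H - H*s²))
(-343403 + 85871)*(Q(z, 431) - 137622) = (-343403 + 85871)*((431 + (-207)² + 307*(-207) - 207*431 - 1*(-207)²*431²) - 137622) = -257532*((431 + 42849 - 63549 - 89217 - 1*42849*185761) - 137622) = -257532*((431 + 42849 - 63549 - 89217 - 7959673089) - 137622) = -257532*(-7959782575 - 137622) = -257532*(-7959920197) = 2049934168173804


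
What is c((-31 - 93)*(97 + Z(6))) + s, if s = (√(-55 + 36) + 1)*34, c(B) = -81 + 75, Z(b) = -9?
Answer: 28 + 34*I*√19 ≈ 28.0 + 148.2*I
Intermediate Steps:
c(B) = -6
s = 34 + 34*I*√19 (s = (√(-19) + 1)*34 = (I*√19 + 1)*34 = (1 + I*√19)*34 = 34 + 34*I*√19 ≈ 34.0 + 148.2*I)
c((-31 - 93)*(97 + Z(6))) + s = -6 + (34 + 34*I*√19) = 28 + 34*I*√19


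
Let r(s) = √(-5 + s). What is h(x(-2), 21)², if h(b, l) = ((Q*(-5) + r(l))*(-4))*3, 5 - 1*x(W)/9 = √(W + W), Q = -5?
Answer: 121104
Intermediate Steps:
x(W) = 45 - 9*√2*√W (x(W) = 45 - 9*√(W + W) = 45 - 9*√2*√W)
h(b, l) = -300 - 12*√(-5 + l) (h(b, l) = ((-5*(-5) + √(-5 + l))*(-4))*3 = ((25 + √(-5 + l))*(-4))*3 = (-100 - 4*√(-5 + l))*3 = -300 - 12*√(-5 + l))
h(x(-2), 21)² = (-300 - 12*√(-5 + 21))² = (-300 - 12*√16)² = (-300 - 12*4)² = (-300 - 48)² = (-348)² = 121104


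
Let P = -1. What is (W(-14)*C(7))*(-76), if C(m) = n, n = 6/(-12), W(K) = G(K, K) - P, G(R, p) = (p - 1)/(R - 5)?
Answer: 68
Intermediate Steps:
G(R, p) = (-1 + p)/(-5 + R)
W(K) = 1 + (-1 + K)/(-5 + K) (W(K) = (-1 + K)/(-5 + K) - 1*(-1) = (-1 + K)/(-5 + K) + 1 = 1 + (-1 + K)/(-5 + K))
n = -½ (n = 6*(-1/12) = -½ ≈ -0.50000)
C(m) = -½
(W(-14)*C(7))*(-76) = ((2*(-3 - 14)/(-5 - 14))*(-½))*(-76) = ((2*(-17)/(-19))*(-½))*(-76) = ((2*(-1/19)*(-17))*(-½))*(-76) = ((34/19)*(-½))*(-76) = -17/19*(-76) = 68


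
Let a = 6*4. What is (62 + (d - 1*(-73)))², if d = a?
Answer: 25281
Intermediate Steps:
a = 24
d = 24
(62 + (d - 1*(-73)))² = (62 + (24 - 1*(-73)))² = (62 + (24 + 73))² = (62 + 97)² = 159² = 25281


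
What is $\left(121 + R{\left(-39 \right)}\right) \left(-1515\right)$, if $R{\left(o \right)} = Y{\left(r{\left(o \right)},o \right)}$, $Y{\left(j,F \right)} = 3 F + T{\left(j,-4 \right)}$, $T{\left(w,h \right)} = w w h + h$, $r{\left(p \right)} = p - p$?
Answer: $0$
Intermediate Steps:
$r{\left(p \right)} = 0$
$T{\left(w,h \right)} = h + h w^{2}$ ($T{\left(w,h \right)} = w^{2} h + h = h w^{2} + h = h + h w^{2}$)
$Y{\left(j,F \right)} = -4 - 4 j^{2} + 3 F$ ($Y{\left(j,F \right)} = 3 F - 4 \left(1 + j^{2}\right) = 3 F - \left(4 + 4 j^{2}\right) = -4 - 4 j^{2} + 3 F$)
$R{\left(o \right)} = -4 + 3 o$ ($R{\left(o \right)} = -4 - 4 \cdot 0^{2} + 3 o = -4 - 0 + 3 o = -4 + 0 + 3 o = -4 + 3 o$)
$\left(121 + R{\left(-39 \right)}\right) \left(-1515\right) = \left(121 + \left(-4 + 3 \left(-39\right)\right)\right) \left(-1515\right) = \left(121 - 121\right) \left(-1515\right) = 0 \left(-1515\right) = 0$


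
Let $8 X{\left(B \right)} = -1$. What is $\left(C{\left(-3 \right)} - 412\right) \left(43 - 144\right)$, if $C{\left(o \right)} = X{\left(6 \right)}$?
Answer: $\frac{332997}{8} \approx 41625.0$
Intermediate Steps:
$X{\left(B \right)} = - \frac{1}{8}$ ($X{\left(B \right)} = \frac{1}{8} \left(-1\right) = - \frac{1}{8}$)
$C{\left(o \right)} = - \frac{1}{8}$
$\left(C{\left(-3 \right)} - 412\right) \left(43 - 144\right) = \left(- \frac{1}{8} - 412\right) \left(43 - 144\right) = \left(- \frac{3297}{8}\right) \left(-101\right) = \frac{332997}{8}$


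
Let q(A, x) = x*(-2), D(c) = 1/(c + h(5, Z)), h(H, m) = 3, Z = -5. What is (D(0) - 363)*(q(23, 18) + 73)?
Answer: -40256/3 ≈ -13419.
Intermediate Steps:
D(c) = 1/(3 + c) (D(c) = 1/(c + 3) = 1/(3 + c))
q(A, x) = -2*x
(D(0) - 363)*(q(23, 18) + 73) = (1/(3 + 0) - 363)*(-2*18 + 73) = (1/3 - 363)*(-36 + 73) = (1/3 - 363)*37 = -1088/3*37 = -40256/3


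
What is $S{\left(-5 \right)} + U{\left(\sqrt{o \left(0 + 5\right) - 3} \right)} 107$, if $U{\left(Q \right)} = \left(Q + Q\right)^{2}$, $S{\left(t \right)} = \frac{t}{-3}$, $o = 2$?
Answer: $\frac{8993}{3} \approx 2997.7$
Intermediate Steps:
$S{\left(t \right)} = - \frac{t}{3}$ ($S{\left(t \right)} = t \left(- \frac{1}{3}\right) = - \frac{t}{3}$)
$U{\left(Q \right)} = 4 Q^{2}$ ($U{\left(Q \right)} = \left(2 Q\right)^{2} = 4 Q^{2}$)
$S{\left(-5 \right)} + U{\left(\sqrt{o \left(0 + 5\right) - 3} \right)} 107 = \left(- \frac{1}{3}\right) \left(-5\right) + 4 \left(\sqrt{2 \left(0 + 5\right) - 3}\right)^{2} \cdot 107 = \frac{5}{3} + 4 \left(\sqrt{2 \cdot 5 - 3}\right)^{2} \cdot 107 = \frac{5}{3} + 4 \left(\sqrt{10 - 3}\right)^{2} \cdot 107 = \frac{5}{3} + 4 \left(\sqrt{7}\right)^{2} \cdot 107 = \frac{5}{3} + 4 \cdot 7 \cdot 107 = \frac{5}{3} + 28 \cdot 107 = \frac{5}{3} + 2996 = \frac{8993}{3}$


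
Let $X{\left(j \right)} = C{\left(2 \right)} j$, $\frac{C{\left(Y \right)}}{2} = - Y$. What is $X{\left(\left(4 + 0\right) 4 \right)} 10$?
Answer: $-640$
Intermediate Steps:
$C{\left(Y \right)} = - 2 Y$ ($C{\left(Y \right)} = 2 \left(- Y\right) = - 2 Y$)
$X{\left(j \right)} = - 4 j$ ($X{\left(j \right)} = \left(-2\right) 2 j = - 4 j$)
$X{\left(\left(4 + 0\right) 4 \right)} 10 = - 4 \left(4 + 0\right) 4 \cdot 10 = - 4 \cdot 4 \cdot 4 \cdot 10 = \left(-4\right) 16 \cdot 10 = \left(-64\right) 10 = -640$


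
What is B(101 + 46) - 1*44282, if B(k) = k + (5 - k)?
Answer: -44277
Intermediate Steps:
B(k) = 5
B(101 + 46) - 1*44282 = 5 - 1*44282 = 5 - 44282 = -44277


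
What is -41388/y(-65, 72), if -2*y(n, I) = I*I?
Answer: 3449/216 ≈ 15.968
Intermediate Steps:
y(n, I) = -I**2/2 (y(n, I) = -I*I/2 = -I**2/2)
-41388/y(-65, 72) = -41388/((-1/2*72**2)) = -41388/((-1/2*5184)) = -41388/(-2592) = -41388*(-1/2592) = 3449/216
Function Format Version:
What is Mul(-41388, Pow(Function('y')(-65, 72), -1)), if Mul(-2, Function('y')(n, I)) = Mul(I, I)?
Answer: Rational(3449, 216) ≈ 15.968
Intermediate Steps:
Function('y')(n, I) = Mul(Rational(-1, 2), Pow(I, 2)) (Function('y')(n, I) = Mul(Rational(-1, 2), Mul(I, I)) = Mul(Rational(-1, 2), Pow(I, 2)))
Mul(-41388, Pow(Function('y')(-65, 72), -1)) = Mul(-41388, Pow(Mul(Rational(-1, 2), Pow(72, 2)), -1)) = Mul(-41388, Pow(Mul(Rational(-1, 2), 5184), -1)) = Mul(-41388, Pow(-2592, -1)) = Mul(-41388, Rational(-1, 2592)) = Rational(3449, 216)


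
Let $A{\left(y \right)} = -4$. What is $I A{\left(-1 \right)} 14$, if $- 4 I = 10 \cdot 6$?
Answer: $840$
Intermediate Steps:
$I = -15$ ($I = - \frac{10 \cdot 6}{4} = \left(- \frac{1}{4}\right) 60 = -15$)
$I A{\left(-1 \right)} 14 = \left(-15\right) \left(-4\right) 14 = 60 \cdot 14 = 840$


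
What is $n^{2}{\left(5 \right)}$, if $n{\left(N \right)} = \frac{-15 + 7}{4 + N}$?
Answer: $\frac{64}{81} \approx 0.79012$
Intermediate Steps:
$n{\left(N \right)} = - \frac{8}{4 + N}$
$n^{2}{\left(5 \right)} = \left(- \frac{8}{4 + 5}\right)^{2} = \left(- \frac{8}{9}\right)^{2} = \frac{64}{81}$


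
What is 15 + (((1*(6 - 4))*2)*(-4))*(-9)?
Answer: 159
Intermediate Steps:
15 + (((1*(6 - 4))*2)*(-4))*(-9) = 15 + (((1*2)*2)*(-4))*(-9) = 15 + ((2*2)*(-4))*(-9) = 15 + (4*(-4))*(-9) = 15 - 16*(-9) = 15 + 144 = 159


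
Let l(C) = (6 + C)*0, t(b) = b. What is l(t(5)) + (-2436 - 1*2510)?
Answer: -4946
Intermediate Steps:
l(C) = 0
l(t(5)) + (-2436 - 1*2510) = 0 + (-2436 - 1*2510) = 0 + (-2436 - 2510) = 0 - 4946 = -4946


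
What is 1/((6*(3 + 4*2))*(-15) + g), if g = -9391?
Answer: -1/10381 ≈ -9.6330e-5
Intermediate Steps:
1/((6*(3 + 4*2))*(-15) + g) = 1/((6*(3 + 4*2))*(-15) - 9391) = 1/((6*(3 + 8))*(-15) - 9391) = 1/((6*11)*(-15) - 9391) = 1/(66*(-15) - 9391) = 1/(-990 - 9391) = 1/(-10381) = -1/10381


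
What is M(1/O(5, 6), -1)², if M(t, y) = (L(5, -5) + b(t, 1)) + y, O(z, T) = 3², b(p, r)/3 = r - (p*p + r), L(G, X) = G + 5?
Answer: 58564/729 ≈ 80.335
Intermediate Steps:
L(G, X) = 5 + G
b(p, r) = -3*p² (b(p, r) = 3*(r - (p*p + r)) = 3*(r - (p² + r)) = 3*(r - (r + p²)) = 3*(r + (-r - p²)) = 3*(-p²) = -3*p²)
O(z, T) = 9
M(t, y) = 10 + y - 3*t² (M(t, y) = ((5 + 5) - 3*t²) + y = (10 - 3*t²) + y = 10 + y - 3*t²)
M(1/O(5, 6), -1)² = (10 - 1 - 3*(1/9)²)² = (10 - 1 - 3*(⅑)²)² = (10 - 1 - 3*1/81)² = (10 - 1 - 1/27)² = (242/27)² = 58564/729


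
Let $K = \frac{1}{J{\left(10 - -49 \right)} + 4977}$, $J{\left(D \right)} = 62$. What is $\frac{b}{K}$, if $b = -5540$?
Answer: $-27916060$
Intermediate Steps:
$K = \frac{1}{5039}$ ($K = \frac{1}{62 + 4977} = \frac{1}{5039} \approx 0.00019845$)
$\frac{b}{K} = - 5540 \frac{1}{\frac{1}{5039}} = \left(-5540\right) 5039 = -27916060$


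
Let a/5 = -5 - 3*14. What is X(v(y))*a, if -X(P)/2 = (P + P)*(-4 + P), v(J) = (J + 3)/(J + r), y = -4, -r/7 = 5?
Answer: -145700/1521 ≈ -95.792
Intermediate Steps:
r = -35 (r = -7*5 = -35)
v(J) = (3 + J)/(-35 + J) (v(J) = (J + 3)/(J - 35) = (3 + J)/(-35 + J))
a = -235 (a = 5*(-5 - 3*14) = 5*(-5 - 42) = 5*(-47) = -235)
X(P) = -4*P*(-4 + P) (X(P) = -2*(P + P)*(-4 + P) = -2*2*P*(-4 + P) = -4*P*(-4 + P))
X(v(y))*a = (4*((3 - 4)/(-35 - 4))*(4 - (3 - 4)/(-35 - 4)))*(-235) = (4*(-1/(-39))*(4 - (-1)/(-39)))*(-235) = (4*(-1/39*(-1))*(4 - (-1)*(-1)/39))*(-235) = (4*(1/39)*(4 - 1*1/39))*(-235) = (4*(1/39)*(4 - 1/39))*(-235) = (4*(1/39)*(155/39))*(-235) = (620/1521)*(-235) = -145700/1521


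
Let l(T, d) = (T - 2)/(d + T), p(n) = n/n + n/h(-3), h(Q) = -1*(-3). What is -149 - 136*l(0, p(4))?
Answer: -227/7 ≈ -32.429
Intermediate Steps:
h(Q) = 3
p(n) = 1 + n/3 (p(n) = n/n + n/3 = 1 + n*(⅓) = 1 + n/3)
l(T, d) = (-2 + T)/(T + d)
-149 - 136*l(0, p(4)) = -149 - 136*(-2 + 0)/(0 + (1 + (⅓)*4)) = -149 - 136*(-2)/(0 + (1 + 4/3)) = -149 - 136*(-2)/(0 + 7/3) = -149 - 136*(-2)/7/3 = -149 - 408*(-2)/7 = -149 - 136*(-6/7) = -149 + 816/7 = -227/7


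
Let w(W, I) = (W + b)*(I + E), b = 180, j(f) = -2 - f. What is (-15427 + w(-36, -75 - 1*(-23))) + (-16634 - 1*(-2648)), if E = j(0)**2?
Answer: -36325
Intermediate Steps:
E = 4 (E = (-2 - 1*0)**2 = (-2 + 0)**2 = (-2)**2 = 4)
w(W, I) = (4 + I)*(180 + W) (w(W, I) = (W + 180)*(I + 4) = (180 + W)*(4 + I) = (4 + I)*(180 + W))
(-15427 + w(-36, -75 - 1*(-23))) + (-16634 - 1*(-2648)) = (-15427 + (720 + 4*(-36) + 180*(-75 - 1*(-23)) + (-75 - 1*(-23))*(-36))) + (-16634 - 1*(-2648)) = (-15427 + (720 - 144 + 180*(-75 + 23) + (-75 + 23)*(-36))) + (-16634 + 2648) = (-15427 + (720 - 144 + 180*(-52) - 52*(-36))) - 13986 = (-15427 + (720 - 144 - 9360 + 1872)) - 13986 = (-15427 - 6912) - 13986 = -22339 - 13986 = -36325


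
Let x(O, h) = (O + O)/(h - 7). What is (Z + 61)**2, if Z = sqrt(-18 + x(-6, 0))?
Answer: (427 + I*sqrt(798))**2/49 ≈ 3704.7 + 492.34*I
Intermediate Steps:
x(O, h) = 2*O/(-7 + h) (x(O, h) = (2*O)/(-7 + h) = 2*O/(-7 + h))
Z = I*sqrt(798)/7 (Z = sqrt(-18 + 2*(-6)/(-7 + 0)) = sqrt(-18 + 2*(-6)/(-7)) = sqrt(-18 + 2*(-6)*(-1/7)) = sqrt(-18 + 12/7) = sqrt(-114/7) = I*sqrt(798)/7 ≈ 4.0356*I)
(Z + 61)**2 = (I*sqrt(798)/7 + 61)**2 = (61 + I*sqrt(798)/7)**2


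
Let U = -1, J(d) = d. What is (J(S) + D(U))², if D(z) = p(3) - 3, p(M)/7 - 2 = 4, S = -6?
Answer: 1089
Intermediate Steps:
p(M) = 42 (p(M) = 14 + 7*4 = 14 + 28 = 42)
D(z) = 39 (D(z) = 42 - 3 = 39)
(J(S) + D(U))² = (-6 + 39)² = 33² = 1089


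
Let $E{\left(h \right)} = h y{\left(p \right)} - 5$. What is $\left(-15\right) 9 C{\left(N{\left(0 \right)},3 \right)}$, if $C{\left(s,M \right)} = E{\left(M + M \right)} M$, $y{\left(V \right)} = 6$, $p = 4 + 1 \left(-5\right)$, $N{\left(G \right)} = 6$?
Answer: $-12555$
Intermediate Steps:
$p = -1$ ($p = 4 - 5 = -1$)
$E{\left(h \right)} = -5 + 6 h$ ($E{\left(h \right)} = h 6 - 5 = 6 h - 5 = -5 + 6 h$)
$C{\left(s,M \right)} = M \left(-5 + 12 M\right)$ ($C{\left(s,M \right)} = \left(-5 + 6 \left(M + M\right)\right) M = \left(-5 + 6 \cdot 2 M\right) M = \left(-5 + 12 M\right) M = M \left(-5 + 12 M\right)$)
$\left(-15\right) 9 C{\left(N{\left(0 \right)},3 \right)} = \left(-15\right) 9 \cdot 3 \left(-5 + 12 \cdot 3\right) = - 135 \cdot 3 \left(-5 + 36\right) = - 135 \cdot 3 \cdot 31 = \left(-135\right) 93 = -12555$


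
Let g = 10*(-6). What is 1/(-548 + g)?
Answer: -1/608 ≈ -0.0016447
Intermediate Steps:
g = -60
1/(-548 + g) = 1/(-548 - 60) = 1/(-608) = -1/608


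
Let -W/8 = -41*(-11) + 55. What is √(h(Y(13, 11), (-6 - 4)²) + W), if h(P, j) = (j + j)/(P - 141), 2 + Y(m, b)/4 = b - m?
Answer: 2*I*√24952638/157 ≈ 63.634*I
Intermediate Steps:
Y(m, b) = -8 - 4*m + 4*b (Y(m, b) = -8 + 4*(b - m) = -8 + (-4*m + 4*b) = -8 - 4*m + 4*b)
h(P, j) = 2*j/(-141 + P) (h(P, j) = (2*j)/(-141 + P) = 2*j/(-141 + P))
W = -4048 (W = -8*(-41*(-11) + 55) = -8*(451 + 55) = -8*506 = -4048)
√(h(Y(13, 11), (-6 - 4)²) + W) = √(2*(-6 - 4)²/(-141 + (-8 - 4*13 + 4*11)) - 4048) = √(2*(-10)²/(-141 + (-8 - 52 + 44)) - 4048) = √(2*100/(-141 - 16) - 4048) = √(2*100/(-157) - 4048) = √(2*100*(-1/157) - 4048) = √(-200/157 - 4048) = √(-635736/157) = 2*I*√24952638/157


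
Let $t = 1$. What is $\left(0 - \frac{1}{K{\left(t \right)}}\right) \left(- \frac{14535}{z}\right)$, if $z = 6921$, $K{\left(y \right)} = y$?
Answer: $\frac{1615}{769} \approx 2.1001$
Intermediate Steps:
$\left(0 - \frac{1}{K{\left(t \right)}}\right) \left(- \frac{14535}{z}\right) = \left(0 - 1^{-1}\right) \left(- \frac{14535}{6921}\right) = \left(0 - 1\right) \left(\left(-14535\right) \frac{1}{6921}\right) = \left(0 - 1\right) \left(- \frac{1615}{769}\right) = \left(-1\right) \left(- \frac{1615}{769}\right) = \frac{1615}{769}$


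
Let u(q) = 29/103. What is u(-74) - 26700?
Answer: -2750071/103 ≈ -26700.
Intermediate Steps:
u(q) = 29/103 (u(q) = 29*(1/103) = 29/103)
u(-74) - 26700 = 29/103 - 26700 = -2750071/103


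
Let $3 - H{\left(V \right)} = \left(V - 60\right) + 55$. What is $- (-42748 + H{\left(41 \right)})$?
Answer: $42781$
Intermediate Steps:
$H{\left(V \right)} = 8 - V$ ($H{\left(V \right)} = 3 - \left(\left(V - 60\right) + 55\right) = 3 - \left(\left(-60 + V\right) + 55\right) = 3 - \left(-5 + V\right) = 8 - V$)
$- (-42748 + H{\left(41 \right)}) = - (-42748 + \left(8 - 41\right)) = - (-42748 - 33) = \left(-1\right) \left(-42781\right) = 42781$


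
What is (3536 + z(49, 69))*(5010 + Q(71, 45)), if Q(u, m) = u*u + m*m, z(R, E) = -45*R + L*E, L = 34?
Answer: 44403452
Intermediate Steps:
z(R, E) = -45*R + 34*E
Q(u, m) = m² + u² (Q(u, m) = u² + m² = m² + u²)
(3536 + z(49, 69))*(5010 + Q(71, 45)) = (3536 + (-45*49 + 34*69))*(5010 + (45² + 71²)) = (3536 + (-2205 + 2346))*(5010 + (2025 + 5041)) = (3536 + 141)*(5010 + 7066) = 3677*12076 = 44403452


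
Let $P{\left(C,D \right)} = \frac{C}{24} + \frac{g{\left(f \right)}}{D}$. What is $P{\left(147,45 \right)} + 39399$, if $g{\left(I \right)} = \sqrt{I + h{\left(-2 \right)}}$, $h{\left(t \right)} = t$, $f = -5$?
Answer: $\frac{315241}{8} + \frac{i \sqrt{7}}{45} \approx 39405.0 + 0.058794 i$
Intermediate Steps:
$g{\left(I \right)} = \sqrt{-2 + I}$ ($g{\left(I \right)} = \sqrt{I - 2} = \sqrt{-2 + I}$)
$P{\left(C,D \right)} = \frac{C}{24} + \frac{i \sqrt{7}}{D}$ ($P{\left(C,D \right)} = \frac{C}{24} + \frac{\sqrt{-2 - 5}}{D} = C \frac{1}{24} + \frac{\sqrt{-7}}{D} = \frac{C}{24} + \frac{i \sqrt{7}}{D}$)
$P{\left(147,45 \right)} + 39399 = \left(\frac{1}{24} \cdot 147 + \frac{i \sqrt{7}}{45}\right) + 39399 = \left(\frac{49}{8} + i \sqrt{7} \cdot \frac{1}{45}\right) + 39399 = \left(\frac{49}{8} + \frac{i \sqrt{7}}{45}\right) + 39399 = \frac{315241}{8} + \frac{i \sqrt{7}}{45}$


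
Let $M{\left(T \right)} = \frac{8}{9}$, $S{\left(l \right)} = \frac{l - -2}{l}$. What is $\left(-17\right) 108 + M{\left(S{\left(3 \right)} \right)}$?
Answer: $- \frac{16516}{9} \approx -1835.1$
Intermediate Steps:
$S{\left(l \right)} = \frac{2 + l}{l}$ ($S{\left(l \right)} = \frac{l + 2}{l} = \frac{2 + l}{l}$)
$M{\left(T \right)} = \frac{8}{9}$ ($M{\left(T \right)} = 8 \cdot \frac{1}{9} = \frac{8}{9}$)
$\left(-17\right) 108 + M{\left(S{\left(3 \right)} \right)} = \left(-17\right) 108 + \frac{8}{9} = -1836 + \frac{8}{9} = - \frac{16516}{9}$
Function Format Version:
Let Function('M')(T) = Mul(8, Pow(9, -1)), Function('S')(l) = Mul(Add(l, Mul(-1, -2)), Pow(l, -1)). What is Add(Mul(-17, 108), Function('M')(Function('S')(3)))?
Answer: Rational(-16516, 9) ≈ -1835.1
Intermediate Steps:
Function('S')(l) = Mul(Pow(l, -1), Add(2, l)) (Function('S')(l) = Mul(Add(l, 2), Pow(l, -1)) = Mul(Add(2, l), Pow(l, -1)) = Mul(Pow(l, -1), Add(2, l)))
Function('M')(T) = Rational(8, 9) (Function('M')(T) = Mul(8, Rational(1, 9)) = Rational(8, 9))
Add(Mul(-17, 108), Function('M')(Function('S')(3))) = Add(Mul(-17, 108), Rational(8, 9)) = Add(-1836, Rational(8, 9)) = Rational(-16516, 9)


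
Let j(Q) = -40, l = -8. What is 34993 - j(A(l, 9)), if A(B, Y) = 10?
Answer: 35033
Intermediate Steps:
34993 - j(A(l, 9)) = 34993 - 1*(-40) = 34993 + 40 = 35033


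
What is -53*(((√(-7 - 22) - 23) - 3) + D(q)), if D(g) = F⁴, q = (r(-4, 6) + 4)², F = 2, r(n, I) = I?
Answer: 530 - 53*I*√29 ≈ 530.0 - 285.41*I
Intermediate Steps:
q = 100 (q = (6 + 4)² = 10² = 100)
D(g) = 16 (D(g) = 2⁴ = 16)
-53*(((√(-7 - 22) - 23) - 3) + D(q)) = -53*(((√(-7 - 22) - 23) - 3) + 16) = -53*(((√(-29) - 23) - 3) + 16) = -53*(((I*√29 - 23) - 3) + 16) = -53*(((-23 + I*√29) - 3) + 16) = -53*((-26 + I*√29) + 16) = -53*(-10 + I*√29) = 530 - 53*I*√29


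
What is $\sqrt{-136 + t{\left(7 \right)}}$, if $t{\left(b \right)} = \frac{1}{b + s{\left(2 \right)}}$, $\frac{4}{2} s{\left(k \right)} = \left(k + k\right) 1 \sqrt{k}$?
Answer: $i \sqrt{136 - \frac{1}{7 + 2 \sqrt{2}}} \approx 11.658 i$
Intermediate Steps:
$s{\left(k \right)} = k^{\frac{3}{2}}$ ($s{\left(k \right)} = \frac{\left(k + k\right) 1 \sqrt{k}}{2} = \frac{2 k 1 \sqrt{k}}{2} = \frac{2 k \sqrt{k}}{2} = \frac{2 k^{\frac{3}{2}}}{2} = k^{\frac{3}{2}}$)
$t{\left(b \right)} = \frac{1}{b + 2 \sqrt{2}}$ ($t{\left(b \right)} = \frac{1}{b + 2^{\frac{3}{2}}} = \frac{1}{b + 2 \sqrt{2}}$)
$\sqrt{-136 + t{\left(7 \right)}} = \sqrt{-136 + \frac{1}{7 + 2 \sqrt{2}}}$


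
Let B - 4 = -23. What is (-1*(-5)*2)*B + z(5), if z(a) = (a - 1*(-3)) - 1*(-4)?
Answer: -178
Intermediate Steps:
z(a) = 7 + a (z(a) = (a + 3) + 4 = (3 + a) + 4 = 7 + a)
B = -19 (B = 4 - 23 = -19)
(-1*(-5)*2)*B + z(5) = (-1*(-5)*2)*(-19) + (7 + 5) = (5*2)*(-19) + 12 = 10*(-19) + 12 = -190 + 12 = -178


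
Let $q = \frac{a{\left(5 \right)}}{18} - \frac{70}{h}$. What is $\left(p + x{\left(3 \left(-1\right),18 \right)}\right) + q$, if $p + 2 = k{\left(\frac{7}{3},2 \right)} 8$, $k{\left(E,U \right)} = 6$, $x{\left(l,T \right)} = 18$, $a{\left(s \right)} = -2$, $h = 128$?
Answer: $\frac{36485}{576} \approx 63.342$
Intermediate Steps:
$q = - \frac{379}{576}$ ($q = - \frac{2}{18} - \frac{70}{128} = \left(-2\right) \frac{1}{18} - \frac{35}{64} = - \frac{1}{9} - \frac{35}{64} = - \frac{379}{576} \approx -0.65799$)
$p = 46$ ($p = -2 + 6 \cdot 8 = -2 + 48 = 46$)
$\left(p + x{\left(3 \left(-1\right),18 \right)}\right) + q = \left(46 + 18\right) - \frac{379}{576} = 64 - \frac{379}{576} = \frac{36485}{576}$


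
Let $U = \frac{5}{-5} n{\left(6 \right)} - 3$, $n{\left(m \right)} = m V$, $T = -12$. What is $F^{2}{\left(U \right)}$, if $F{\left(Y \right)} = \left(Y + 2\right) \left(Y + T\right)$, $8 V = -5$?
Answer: $\frac{245025}{256} \approx 957.13$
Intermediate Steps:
$V = - \frac{5}{8}$ ($V = \frac{1}{8} \left(-5\right) = - \frac{5}{8} \approx -0.625$)
$n{\left(m \right)} = - \frac{5 m}{8}$ ($n{\left(m \right)} = m \left(- \frac{5}{8}\right) = - \frac{5 m}{8}$)
$U = \frac{3}{4}$ ($U = \frac{5}{-5} \left(\left(- \frac{5}{8}\right) 6\right) - 3 = 5 \left(- \frac{1}{5}\right) \left(- \frac{15}{4}\right) - 3 = \left(-1\right) \left(- \frac{15}{4}\right) - 3 = \frac{15}{4} - 3 = \frac{3}{4} \approx 0.75$)
$F{\left(Y \right)} = \left(-12 + Y\right) \left(2 + Y\right)$ ($F{\left(Y \right)} = \left(Y + 2\right) \left(Y - 12\right) = \left(2 + Y\right) \left(-12 + Y\right) = \left(-12 + Y\right) \left(2 + Y\right)$)
$F^{2}{\left(U \right)} = \left(-24 + \left(\frac{3}{4}\right)^{2} - \frac{15}{2}\right)^{2} = \left(-24 + \frac{9}{16} - \frac{15}{2}\right)^{2} = \left(- \frac{495}{16}\right)^{2} = \frac{245025}{256}$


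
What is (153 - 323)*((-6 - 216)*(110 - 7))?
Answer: 3887220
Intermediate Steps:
(153 - 323)*((-6 - 216)*(110 - 7)) = -(-37740)*103 = -170*(-22866) = 3887220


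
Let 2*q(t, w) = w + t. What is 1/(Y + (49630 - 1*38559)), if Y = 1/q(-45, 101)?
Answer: 28/309989 ≈ 9.0326e-5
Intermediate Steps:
q(t, w) = t/2 + w/2 (q(t, w) = (w + t)/2 = (t + w)/2 = t/2 + w/2)
Y = 1/28 (Y = 1/((½)*(-45) + (½)*101) = 1/(-45/2 + 101/2) = 1/28 ≈ 0.035714)
1/(Y + (49630 - 1*38559)) = 1/(1/28 + (49630 - 1*38559)) = 1/(1/28 + (49630 - 38559)) = 1/(1/28 + 11071) = 1/(309989/28) = 28/309989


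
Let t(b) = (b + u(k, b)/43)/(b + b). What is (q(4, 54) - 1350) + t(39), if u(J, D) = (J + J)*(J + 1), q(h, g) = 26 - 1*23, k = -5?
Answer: -4516121/3354 ≈ -1346.5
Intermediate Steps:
q(h, g) = 3 (q(h, g) = 26 - 23 = 3)
u(J, D) = 2*J*(1 + J) (u(J, D) = (2*J)*(1 + J) = 2*J*(1 + J))
t(b) = (40/43 + b)/(2*b) (t(b) = (b + (2*(-5)*(1 - 5))/43)/(b + b) = (b + (2*(-5)*(-4))*(1/43))/((2*b)) = (b + 40*(1/43))*(1/(2*b)) = (b + 40/43)*(1/(2*b)) = (40/43 + b)*(1/(2*b)) = (40/43 + b)/(2*b))
(q(4, 54) - 1350) + t(39) = (3 - 1350) + (1/86)*(40 + 43*39)/39 = -1347 + (1/86)*(1/39)*(40 + 1677) = -1347 + (1/86)*(1/39)*1717 = -1347 + 1717/3354 = -4516121/3354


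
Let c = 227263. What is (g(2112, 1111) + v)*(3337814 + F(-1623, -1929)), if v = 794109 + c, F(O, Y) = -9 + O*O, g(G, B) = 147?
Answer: 6100444047746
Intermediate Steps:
F(O, Y) = -9 + O²
v = 1021372 (v = 794109 + 227263 = 1021372)
(g(2112, 1111) + v)*(3337814 + F(-1623, -1929)) = (147 + 1021372)*(3337814 + (-9 + (-1623)²)) = 1021519*(3337814 + (-9 + 2634129)) = 1021519*(3337814 + 2634120) = 1021519*5971934 = 6100444047746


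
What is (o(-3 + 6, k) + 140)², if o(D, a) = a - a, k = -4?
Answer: 19600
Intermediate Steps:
o(D, a) = 0
(o(-3 + 6, k) + 140)² = (0 + 140)² = 140² = 19600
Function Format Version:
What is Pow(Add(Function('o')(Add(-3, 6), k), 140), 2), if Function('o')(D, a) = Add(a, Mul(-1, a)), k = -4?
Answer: 19600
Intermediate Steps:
Function('o')(D, a) = 0
Pow(Add(Function('o')(Add(-3, 6), k), 140), 2) = Pow(Add(0, 140), 2) = Pow(140, 2) = 19600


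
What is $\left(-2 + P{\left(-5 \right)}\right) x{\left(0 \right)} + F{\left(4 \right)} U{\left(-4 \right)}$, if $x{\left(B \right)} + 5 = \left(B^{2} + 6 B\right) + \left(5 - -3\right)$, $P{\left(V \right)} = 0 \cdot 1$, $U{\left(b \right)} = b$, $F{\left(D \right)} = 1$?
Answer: $-10$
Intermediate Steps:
$P{\left(V \right)} = 0$
$x{\left(B \right)} = 3 + B^{2} + 6 B$ ($x{\left(B \right)} = -5 + \left(\left(B^{2} + 6 B\right) + \left(5 - -3\right)\right) = -5 + \left(\left(B^{2} + 6 B\right) + \left(5 + 3\right)\right) = -5 + \left(\left(B^{2} + 6 B\right) + 8\right) = -5 + \left(8 + B^{2} + 6 B\right) = 3 + B^{2} + 6 B$)
$\left(-2 + P{\left(-5 \right)}\right) x{\left(0 \right)} + F{\left(4 \right)} U{\left(-4 \right)} = \left(-2 + 0\right) \left(3 + 0^{2} + 6 \cdot 0\right) + 1 \left(-4\right) = - 2 \left(3 + 0 + 0\right) - 4 = \left(-2\right) 3 - 4 = -6 - 4 = -10$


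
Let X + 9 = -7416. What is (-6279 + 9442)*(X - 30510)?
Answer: -119988405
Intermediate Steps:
X = -7425 (X = -9 - 7416 = -7425)
(-6279 + 9442)*(X - 30510) = (-6279 + 9442)*(-7425 - 30510) = 3163*(-37935) = -119988405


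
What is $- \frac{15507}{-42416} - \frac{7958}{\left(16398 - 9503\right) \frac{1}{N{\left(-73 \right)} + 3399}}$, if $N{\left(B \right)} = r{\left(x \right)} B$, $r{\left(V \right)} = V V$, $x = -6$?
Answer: $- \frac{260141452323}{292458320} \approx -889.5$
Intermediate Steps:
$r{\left(V \right)} = V^{2}$
$N{\left(B \right)} = 36 B$ ($N{\left(B \right)} = \left(-6\right)^{2} B = 36 B$)
$- \frac{15507}{-42416} - \frac{7958}{\left(16398 - 9503\right) \frac{1}{N{\left(-73 \right)} + 3399}} = - \frac{15507}{-42416} - \frac{7958}{\left(16398 - 9503\right) \frac{1}{36 \left(-73\right) + 3399}} = \left(-15507\right) \left(- \frac{1}{42416}\right) - \frac{7958}{6895 \frac{1}{-2628 + 3399}} = \frac{15507}{42416} - \frac{7958}{6895 \cdot \frac{1}{771}} = \frac{15507}{42416} - \frac{7958}{\frac{6895}{771}} = \frac{15507}{42416} - \frac{6135618}{6895} = - \frac{260141452323}{292458320}$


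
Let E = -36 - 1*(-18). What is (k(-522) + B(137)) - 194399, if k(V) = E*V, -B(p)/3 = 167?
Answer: -185504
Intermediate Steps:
B(p) = -501 (B(p) = -3*167 = -501)
E = -18 (E = -36 + 18 = -18)
k(V) = -18*V
(k(-522) + B(137)) - 194399 = (-18*(-522) - 501) - 194399 = (9396 - 501) - 194399 = 8895 - 194399 = -185504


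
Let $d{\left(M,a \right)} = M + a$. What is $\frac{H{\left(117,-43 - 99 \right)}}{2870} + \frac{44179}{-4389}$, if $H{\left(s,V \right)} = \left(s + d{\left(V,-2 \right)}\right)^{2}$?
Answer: $- \frac{17656307}{1799490} \approx -9.8118$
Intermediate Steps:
$H{\left(s,V \right)} = \left(-2 + V + s\right)^{2}$ ($H{\left(s,V \right)} = \left(s + \left(V - 2\right)\right)^{2} = \left(s + \left(-2 + V\right)\right)^{2} = \left(-2 + V + s\right)^{2}$)
$\frac{H{\left(117,-43 - 99 \right)}}{2870} + \frac{44179}{-4389} = \frac{\left(-2 - 142 + 117\right)^{2}}{2870} + \frac{44179}{-4389} = \left(-2 - 142 + 117\right)^{2} \cdot \frac{1}{2870} + 44179 \left(- \frac{1}{4389}\right) = \left(-27\right)^{2} \cdot \frac{1}{2870} - \frac{44179}{4389} = 729 \cdot \frac{1}{2870} - \frac{44179}{4389} = \frac{729}{2870} - \frac{44179}{4389} = - \frac{17656307}{1799490}$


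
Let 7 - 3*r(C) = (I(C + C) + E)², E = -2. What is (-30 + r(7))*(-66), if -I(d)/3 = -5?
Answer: 5544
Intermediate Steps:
I(d) = 15 (I(d) = -3*(-5) = 15)
r(C) = -54 (r(C) = 7/3 - (15 - 2)²/3 = 7/3 - ⅓*13² = 7/3 - ⅓*169 = 7/3 - 169/3 = -54)
(-30 + r(7))*(-66) = (-30 - 54)*(-66) = -84*(-66) = 5544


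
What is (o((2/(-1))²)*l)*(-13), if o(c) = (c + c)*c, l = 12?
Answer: -4992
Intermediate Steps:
o(c) = 2*c² (o(c) = (2*c)*c = 2*c²)
(o((2/(-1))²)*l)*(-13) = ((2*((2/(-1))²)²)*12)*(-13) = ((2*((2*(-1))²)²)*12)*(-13) = ((2*((-2)²)²)*12)*(-13) = ((2*4²)*12)*(-13) = ((2*16)*12)*(-13) = (32*12)*(-13) = 384*(-13) = -4992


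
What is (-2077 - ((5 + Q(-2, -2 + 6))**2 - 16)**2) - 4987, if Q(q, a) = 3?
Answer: -9368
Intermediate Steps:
(-2077 - ((5 + Q(-2, -2 + 6))**2 - 16)**2) - 4987 = (-2077 - ((5 + 3)**2 - 16)**2) - 4987 = (-2077 - (8**2 - 16)**2) - 4987 = (-2077 - (64 - 16)**2) - 4987 = (-2077 - 1*48**2) - 4987 = (-2077 - 1*2304) - 4987 = (-2077 - 2304) - 4987 = -4381 - 4987 = -9368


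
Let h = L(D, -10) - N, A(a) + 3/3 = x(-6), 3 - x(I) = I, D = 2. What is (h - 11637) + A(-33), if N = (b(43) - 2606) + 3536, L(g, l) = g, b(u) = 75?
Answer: -12632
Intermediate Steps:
N = 1005 (N = (75 - 2606) + 3536 = -2531 + 3536 = 1005)
x(I) = 3 - I
A(a) = 8 (A(a) = -1 + (3 - 1*(-6)) = -1 + (3 + 6) = -1 + 9 = 8)
h = -1003 (h = 2 - 1*1005 = 2 - 1005 = -1003)
(h - 11637) + A(-33) = (-1003 - 11637) + 8 = -12640 + 8 = -12632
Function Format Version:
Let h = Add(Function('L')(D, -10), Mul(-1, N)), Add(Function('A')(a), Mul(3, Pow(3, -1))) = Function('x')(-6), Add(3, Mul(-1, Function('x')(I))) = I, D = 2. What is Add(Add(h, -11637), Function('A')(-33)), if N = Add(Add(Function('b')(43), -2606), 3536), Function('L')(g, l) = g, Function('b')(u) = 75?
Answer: -12632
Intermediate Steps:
N = 1005 (N = Add(Add(75, -2606), 3536) = Add(-2531, 3536) = 1005)
Function('x')(I) = Add(3, Mul(-1, I))
Function('A')(a) = 8 (Function('A')(a) = Add(-1, Add(3, Mul(-1, -6))) = Add(-1, Add(3, 6)) = Add(-1, 9) = 8)
h = -1003 (h = Add(2, Mul(-1, 1005)) = Add(2, -1005) = -1003)
Add(Add(h, -11637), Function('A')(-33)) = Add(Add(-1003, -11637), 8) = Add(-12640, 8) = -12632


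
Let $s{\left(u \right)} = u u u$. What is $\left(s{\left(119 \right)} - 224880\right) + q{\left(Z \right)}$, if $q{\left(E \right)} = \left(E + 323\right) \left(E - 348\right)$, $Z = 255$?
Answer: $1406525$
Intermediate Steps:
$q{\left(E \right)} = \left(-348 + E\right) \left(323 + E\right)$ ($q{\left(E \right)} = \left(323 + E\right) \left(-348 + E\right) = \left(-348 + E\right) \left(323 + E\right)$)
$s{\left(u \right)} = u^{3}$ ($s{\left(u \right)} = u u^{2} = u^{3}$)
$\left(s{\left(119 \right)} - 224880\right) + q{\left(Z \right)} = \left(119^{3} - 224880\right) - \left(118779 - 65025\right) = \left(1685159 - 224880\right) - 53754 = 1460279 - 53754 = 1406525$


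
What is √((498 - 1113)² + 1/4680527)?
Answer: 4*√517868813941920722/4680527 ≈ 615.00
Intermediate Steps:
√((498 - 1113)² + 1/4680527) = √((-615)² + 1/4680527) = √(378225 + 1/4680527) = √(1770292324576/4680527) = 4*√517868813941920722/4680527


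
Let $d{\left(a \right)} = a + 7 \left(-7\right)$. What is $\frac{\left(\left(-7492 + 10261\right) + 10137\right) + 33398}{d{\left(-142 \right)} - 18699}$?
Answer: $- \frac{23152}{9445} \approx -2.4512$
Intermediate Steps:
$d{\left(a \right)} = -49 + a$ ($d{\left(a \right)} = a - 49 = -49 + a$)
$\frac{\left(\left(-7492 + 10261\right) + 10137\right) + 33398}{d{\left(-142 \right)} - 18699} = \frac{\left(\left(-7492 + 10261\right) + 10137\right) + 33398}{\left(-49 - 142\right) - 18699} = \frac{\left(2769 + 10137\right) + 33398}{-191 - 18699} = \frac{12906 + 33398}{-18890} = 46304 \left(- \frac{1}{18890}\right) = - \frac{23152}{9445}$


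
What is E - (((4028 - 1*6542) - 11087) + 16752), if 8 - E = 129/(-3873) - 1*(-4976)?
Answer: -10481586/1291 ≈ -8119.0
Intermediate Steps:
E = -6413645/1291 (E = 8 - (129/(-3873) - 1*(-4976)) = 8 - (129*(-1/3873) + 4976) = 8 - (-43/1291 + 4976) = 8 - 1*6423973/1291 = 8 - 6423973/1291 = -6413645/1291 ≈ -4968.0)
E - (((4028 - 1*6542) - 11087) + 16752) = -6413645/1291 - (((4028 - 1*6542) - 11087) + 16752) = -6413645/1291 - (((4028 - 6542) - 11087) + 16752) = -6413645/1291 - ((-2514 - 11087) + 16752) = -6413645/1291 - (-13601 + 16752) = -6413645/1291 - 1*3151 = -6413645/1291 - 3151 = -10481586/1291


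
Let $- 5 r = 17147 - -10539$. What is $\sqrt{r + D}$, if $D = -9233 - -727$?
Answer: $\frac{2 i \sqrt{87770}}{5} \approx 118.5 i$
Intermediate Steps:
$D = -8506$ ($D = -9233 + 727 = -8506$)
$r = - \frac{27686}{5}$ ($r = - \frac{17147 - -10539}{5} = - \frac{17147 + 10539}{5} = \left(- \frac{1}{5}\right) 27686 = - \frac{27686}{5} \approx -5537.2$)
$\sqrt{r + D} = \sqrt{- \frac{27686}{5} - 8506} = \sqrt{- \frac{70216}{5}} = \frac{2 i \sqrt{87770}}{5}$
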